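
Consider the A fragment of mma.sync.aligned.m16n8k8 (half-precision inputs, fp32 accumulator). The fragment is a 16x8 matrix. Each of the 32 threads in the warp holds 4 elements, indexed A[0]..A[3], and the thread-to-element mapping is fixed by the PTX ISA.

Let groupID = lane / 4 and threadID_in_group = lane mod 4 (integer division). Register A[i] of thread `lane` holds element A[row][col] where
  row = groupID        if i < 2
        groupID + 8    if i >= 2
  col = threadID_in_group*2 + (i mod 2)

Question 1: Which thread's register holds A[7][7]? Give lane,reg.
r:7=>grp=7,rB=0  c:7=>tig=3,lo=1
L=7*4+3=31  i=0*2+1=1

31,1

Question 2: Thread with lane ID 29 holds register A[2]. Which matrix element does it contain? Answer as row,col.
15,2

L=29=>grp=29>>2=7, tig=29&3=1
[2]=>row 7+8=15  col 1·2+0=2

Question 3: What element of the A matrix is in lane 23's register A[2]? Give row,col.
13,6

L=23→G=23>>2=5, T=23&3=3
[2]→row 5+8=13  col 3·2+0=6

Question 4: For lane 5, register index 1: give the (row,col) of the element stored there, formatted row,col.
5: G=1,T=1
[1] (1+0,1*2+1) = (1,3)

1,3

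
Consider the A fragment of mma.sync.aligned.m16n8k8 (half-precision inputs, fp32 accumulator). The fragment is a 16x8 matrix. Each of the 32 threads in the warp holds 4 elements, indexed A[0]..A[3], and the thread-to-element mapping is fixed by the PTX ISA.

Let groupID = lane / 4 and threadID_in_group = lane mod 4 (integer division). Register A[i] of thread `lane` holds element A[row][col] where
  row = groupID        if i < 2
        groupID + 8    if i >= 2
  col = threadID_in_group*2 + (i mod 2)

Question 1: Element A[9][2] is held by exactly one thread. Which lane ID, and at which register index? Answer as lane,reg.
r=9->g=1,rb=1  c=2->t=1,b0=0
L=1*4+1=5  i=1*2+0=2

5,2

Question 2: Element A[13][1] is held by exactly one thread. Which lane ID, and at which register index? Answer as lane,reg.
r: 13->gid=5,r8=1  c: 1->tid=0,i&1=1
L=5*4+0=20  i=1*2+1=3

20,3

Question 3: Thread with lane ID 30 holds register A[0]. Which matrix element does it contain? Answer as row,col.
7,4

L=30=>grp=30>>2=7, tig=30&3=2
[0]=>row 7+0=7  col 2·2+0=4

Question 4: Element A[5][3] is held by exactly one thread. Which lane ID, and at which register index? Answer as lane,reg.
21,1

r=5→G=5,rhi=0  c=3→T=1,p=1
L=5*4+1=21  i=0*2+1=1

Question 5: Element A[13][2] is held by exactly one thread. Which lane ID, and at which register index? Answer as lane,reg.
r=13⇒gr=5,Rb=1  c=2⇒th=1,odd=0
L=5*4+1=21  i=1*2+0=2

21,2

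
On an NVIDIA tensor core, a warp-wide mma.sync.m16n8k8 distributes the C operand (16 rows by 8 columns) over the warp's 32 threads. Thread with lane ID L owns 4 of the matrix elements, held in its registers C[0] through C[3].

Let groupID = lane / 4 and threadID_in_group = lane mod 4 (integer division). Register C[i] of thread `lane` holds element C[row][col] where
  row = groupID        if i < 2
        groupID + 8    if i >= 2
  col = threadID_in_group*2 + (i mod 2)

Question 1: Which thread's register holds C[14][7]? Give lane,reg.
27,3

r=14->g=6,rb=1  c=7->t=3,b0=1
L=6*4+3=27  i=1*2+1=3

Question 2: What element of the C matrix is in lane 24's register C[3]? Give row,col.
14,1

24: gr=6,th=0
[3] (6+8,0*2+1) = (14,1)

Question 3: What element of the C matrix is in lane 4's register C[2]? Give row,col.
9,0

lane 4->4/4=1, 4 mod 4=0
i=2  r:1+8->9  c:2·0+0->0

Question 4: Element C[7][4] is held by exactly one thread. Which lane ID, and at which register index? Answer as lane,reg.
30,0

r=7->g=7,rb=0  c=4->t=2,b0=0
L=7*4+2=30  i=0*2+0=0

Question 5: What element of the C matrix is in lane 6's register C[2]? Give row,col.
lane 6->6/4=1, 6 mod 4=2
i=2  r:1+8->9  c:2·2+0->4

9,4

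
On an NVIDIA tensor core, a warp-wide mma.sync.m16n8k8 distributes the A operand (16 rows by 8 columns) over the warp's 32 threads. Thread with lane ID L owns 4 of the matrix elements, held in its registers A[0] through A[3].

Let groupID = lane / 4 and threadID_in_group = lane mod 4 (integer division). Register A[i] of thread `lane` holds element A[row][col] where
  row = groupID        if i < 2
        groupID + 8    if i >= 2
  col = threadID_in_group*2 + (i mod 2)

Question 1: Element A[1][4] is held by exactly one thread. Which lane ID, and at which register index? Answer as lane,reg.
r:1=>grp=1,rB=0  c:4=>tig=2,lo=0
L=1*4+2=6  i=0*2+0=0

6,0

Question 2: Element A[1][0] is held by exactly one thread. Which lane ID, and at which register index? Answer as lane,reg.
4,0

r:1=>grp=1,rB=0  c:0=>tig=0,lo=0
L=1*4+0=4  i=0*2+0=0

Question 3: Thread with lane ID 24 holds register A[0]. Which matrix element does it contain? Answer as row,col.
lane 24=>24/4=6, 24 mod 4=0
i=0  r:6+0=>6  c:2·0+0=>0

6,0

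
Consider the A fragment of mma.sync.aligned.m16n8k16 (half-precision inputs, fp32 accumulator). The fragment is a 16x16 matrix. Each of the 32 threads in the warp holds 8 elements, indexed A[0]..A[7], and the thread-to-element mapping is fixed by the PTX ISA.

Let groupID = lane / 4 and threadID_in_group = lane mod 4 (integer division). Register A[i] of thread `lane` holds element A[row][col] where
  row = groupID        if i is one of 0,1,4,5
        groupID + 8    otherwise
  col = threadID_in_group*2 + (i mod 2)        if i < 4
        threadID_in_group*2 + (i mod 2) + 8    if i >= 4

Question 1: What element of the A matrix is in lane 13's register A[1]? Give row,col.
L=13=>grp=13>>2=3, tig=13&3=1
[1]=>row 3+0=3  col 1·2+1+0=3

3,3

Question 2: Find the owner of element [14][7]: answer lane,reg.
27,3

r: 14->gid=6,r8=1  c: 7->c8=0,tid=3,i&1=1
L=6*4+3=27  i=0*4+1*2+1=3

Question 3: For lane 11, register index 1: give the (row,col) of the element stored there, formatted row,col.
lane 11->11/4=2, 11 mod 4=3
i=1  r:2+0->2  c:2·3+1+0->7

2,7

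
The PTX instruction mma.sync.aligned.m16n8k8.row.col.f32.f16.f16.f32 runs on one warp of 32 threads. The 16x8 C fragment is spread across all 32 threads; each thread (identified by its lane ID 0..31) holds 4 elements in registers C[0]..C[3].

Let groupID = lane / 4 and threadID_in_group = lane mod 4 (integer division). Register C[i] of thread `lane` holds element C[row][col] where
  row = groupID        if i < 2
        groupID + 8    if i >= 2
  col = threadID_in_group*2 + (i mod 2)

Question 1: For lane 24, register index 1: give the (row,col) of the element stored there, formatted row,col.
24: G=6,T=0
[1] (6+0,0*2+1) = (6,1)

6,1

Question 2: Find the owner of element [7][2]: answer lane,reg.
29,0

r: 7->gid=7,r8=0  c: 2->tid=1,i&1=0
L=7*4+1=29  i=0*2+0=0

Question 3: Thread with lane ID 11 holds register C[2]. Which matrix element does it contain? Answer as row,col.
lane 11: gid=2 (11/4), tid=3 (11%4)
i=2: r=2+8=10, c=3*2+0=6

10,6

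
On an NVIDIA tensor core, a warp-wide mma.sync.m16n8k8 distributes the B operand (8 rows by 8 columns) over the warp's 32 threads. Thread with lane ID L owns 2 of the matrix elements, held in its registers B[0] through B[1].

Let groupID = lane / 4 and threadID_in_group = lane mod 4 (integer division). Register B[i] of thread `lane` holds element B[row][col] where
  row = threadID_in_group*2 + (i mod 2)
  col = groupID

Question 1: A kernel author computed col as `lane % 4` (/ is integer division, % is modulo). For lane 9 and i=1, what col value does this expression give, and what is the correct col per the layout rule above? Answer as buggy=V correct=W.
buggy=1 correct=2

`lane % 4`[9,1]->1
lane 9->9/4=2, 9 mod 4=1
i=1  r:2·1+1->3  c:2
col: 1 vs 2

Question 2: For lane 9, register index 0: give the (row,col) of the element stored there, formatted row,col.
9: grp=2,tig=1
[0] (1*2+0,2) = (2,2)

2,2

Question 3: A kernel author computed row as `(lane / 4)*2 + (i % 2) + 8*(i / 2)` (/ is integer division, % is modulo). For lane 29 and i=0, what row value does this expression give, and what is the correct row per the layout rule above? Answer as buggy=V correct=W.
`(lane / 4)*2 + (i % 2) + 8*(i / 2)`[29,0]->14
lane 29->29/4=7, 29 mod 4=1
i=0  r:2·1+0->2  c:7
row: 14 vs 2

buggy=14 correct=2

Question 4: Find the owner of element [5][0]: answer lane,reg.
2,1

c=0->g=0  r=5->t=2,b0=1
L=0*4+2=2  i=1=1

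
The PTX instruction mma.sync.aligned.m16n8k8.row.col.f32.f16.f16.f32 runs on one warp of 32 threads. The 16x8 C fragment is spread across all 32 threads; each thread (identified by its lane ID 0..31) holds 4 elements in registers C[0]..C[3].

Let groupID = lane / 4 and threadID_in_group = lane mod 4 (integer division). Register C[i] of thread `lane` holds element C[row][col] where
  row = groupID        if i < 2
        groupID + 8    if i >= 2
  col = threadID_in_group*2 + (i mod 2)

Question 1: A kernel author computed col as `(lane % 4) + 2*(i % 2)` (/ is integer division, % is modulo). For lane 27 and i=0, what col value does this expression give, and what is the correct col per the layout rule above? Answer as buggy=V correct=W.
`(lane % 4) + 2*(i % 2)`[27,0]=>3
27: grp=6,tig=3
[0] (6+0,3*2+0) = (6,6)
col: 3 vs 6

buggy=3 correct=6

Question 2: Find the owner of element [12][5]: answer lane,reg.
18,3

r=12→G=4,rhi=1  c=5→T=2,p=1
L=4*4+2=18  i=1*2+1=3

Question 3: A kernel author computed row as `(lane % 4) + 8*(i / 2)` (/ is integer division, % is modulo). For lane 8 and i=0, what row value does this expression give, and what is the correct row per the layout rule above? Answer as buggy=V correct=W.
buggy=0 correct=2

`(lane % 4) + 8*(i / 2)`[8,0]⇒0
lane 8⇒8/4=2, 8 mod 4=0
i=0  r:2+0⇒2  c:2·0+0⇒0
row: 0 vs 2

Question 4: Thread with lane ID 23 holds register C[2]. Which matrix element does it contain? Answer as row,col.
13,6

lane 23→23/4=5, 23 mod 4=3
i=2  r:5+8→13  c:2·3+0→6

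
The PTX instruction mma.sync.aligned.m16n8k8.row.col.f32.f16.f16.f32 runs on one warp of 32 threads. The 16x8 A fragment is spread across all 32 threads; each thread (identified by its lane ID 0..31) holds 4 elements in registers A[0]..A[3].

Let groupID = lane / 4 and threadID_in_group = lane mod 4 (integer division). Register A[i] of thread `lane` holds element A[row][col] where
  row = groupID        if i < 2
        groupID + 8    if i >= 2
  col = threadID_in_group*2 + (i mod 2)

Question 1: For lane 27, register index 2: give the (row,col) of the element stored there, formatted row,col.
27: grp=6,tig=3
[2] (6+8,3*2+0) = (14,6)

14,6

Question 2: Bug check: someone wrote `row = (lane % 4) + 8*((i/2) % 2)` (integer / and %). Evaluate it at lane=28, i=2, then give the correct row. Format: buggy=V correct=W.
`(lane % 4) + 8*((i/2) % 2)`[28,2]→8
L=28→G=28>>2=7, T=28&3=0
[2]→row 7+8=15  col 0·2+0=0
row: 8 vs 15

buggy=8 correct=15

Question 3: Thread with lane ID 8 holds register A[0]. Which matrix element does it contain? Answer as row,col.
2,0

8: grp=2,tig=0
[0] (2+0,0*2+0) = (2,0)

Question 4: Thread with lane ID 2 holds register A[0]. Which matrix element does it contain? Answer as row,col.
0,4

lane 2->2/4=0, 2 mod 4=2
i=0  r:0+0->0  c:2·2+0->4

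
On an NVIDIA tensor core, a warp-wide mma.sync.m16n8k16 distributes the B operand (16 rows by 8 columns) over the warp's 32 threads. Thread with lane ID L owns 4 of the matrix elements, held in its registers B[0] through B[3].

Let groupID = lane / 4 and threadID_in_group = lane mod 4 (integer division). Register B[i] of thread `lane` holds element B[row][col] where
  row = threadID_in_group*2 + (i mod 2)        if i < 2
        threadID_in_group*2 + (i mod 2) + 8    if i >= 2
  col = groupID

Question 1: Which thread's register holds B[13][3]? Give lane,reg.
c:3=>grp=3  r:13=>rB=1,tig=2,lo=1
L=3*4+2=14  i=1*2+1=3

14,3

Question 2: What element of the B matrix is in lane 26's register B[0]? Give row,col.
4,6

L=26->gid=26>>2=6, tid=26&3=2
[0]->row 2·2+0+0=4  col gid=6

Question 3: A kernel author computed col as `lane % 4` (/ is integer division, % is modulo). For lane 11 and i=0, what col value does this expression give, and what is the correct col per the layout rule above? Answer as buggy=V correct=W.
`lane % 4`[11,0]=>3
L=11=>grp=11>>2=2, tig=11&3=3
[0]=>row 3·2+0+0=6  col grp=2
col: 3 vs 2

buggy=3 correct=2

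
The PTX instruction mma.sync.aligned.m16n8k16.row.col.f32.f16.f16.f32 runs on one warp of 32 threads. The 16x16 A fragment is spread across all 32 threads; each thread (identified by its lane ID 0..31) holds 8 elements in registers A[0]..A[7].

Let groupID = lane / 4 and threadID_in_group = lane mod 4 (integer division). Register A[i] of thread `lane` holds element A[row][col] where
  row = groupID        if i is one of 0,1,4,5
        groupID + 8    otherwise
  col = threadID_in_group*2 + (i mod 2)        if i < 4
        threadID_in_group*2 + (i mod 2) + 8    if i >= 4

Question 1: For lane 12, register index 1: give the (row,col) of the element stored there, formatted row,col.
3,1

L=12→G=12>>2=3, T=12&3=0
[1]→row 3+0=3  col 0·2+1+0=1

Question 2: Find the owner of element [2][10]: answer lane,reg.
9,4

r:2=>grp=2,rB=0  c:10=>cB=1,tig=1,lo=0
L=2*4+1=9  i=1*4+0*2+0=4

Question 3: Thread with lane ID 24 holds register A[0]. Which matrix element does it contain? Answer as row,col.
24: grp=6,tig=0
[0] (6+0,0*2+0+0) = (6,0)

6,0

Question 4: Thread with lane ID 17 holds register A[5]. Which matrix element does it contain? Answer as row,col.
4,11

lane 17⇒17/4=4, 17 mod 4=1
i=5  r:4+0⇒4  c:2·1+1+8⇒11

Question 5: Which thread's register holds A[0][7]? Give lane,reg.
r=0⇒gr=0,Rb=0  c=7⇒Cb=0,th=3,odd=1
L=0*4+3=3  i=0*4+0*2+1=1

3,1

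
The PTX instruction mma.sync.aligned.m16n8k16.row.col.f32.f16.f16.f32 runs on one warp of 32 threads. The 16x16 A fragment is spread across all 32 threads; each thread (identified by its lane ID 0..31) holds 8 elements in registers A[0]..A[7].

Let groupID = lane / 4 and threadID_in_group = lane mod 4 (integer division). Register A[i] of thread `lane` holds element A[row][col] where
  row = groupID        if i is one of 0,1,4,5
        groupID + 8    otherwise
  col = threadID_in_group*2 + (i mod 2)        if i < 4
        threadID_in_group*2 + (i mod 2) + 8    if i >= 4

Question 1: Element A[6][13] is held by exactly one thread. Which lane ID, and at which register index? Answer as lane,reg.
r=6⇒gr=6,Rb=0  c=13⇒Cb=1,th=2,odd=1
L=6*4+2=26  i=1*4+0*2+1=5

26,5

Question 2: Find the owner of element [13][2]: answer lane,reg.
r=13⇒gr=5,Rb=1  c=2⇒Cb=0,th=1,odd=0
L=5*4+1=21  i=0*4+1*2+0=2

21,2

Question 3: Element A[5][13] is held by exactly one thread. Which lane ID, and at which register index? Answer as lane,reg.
r=5→G=5,rhi=0  c=13→chi=1,T=2,p=1
L=5*4+2=22  i=1*4+0*2+1=5

22,5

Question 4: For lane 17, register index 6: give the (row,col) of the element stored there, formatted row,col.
12,10

lane 17: g=4 (17/4), t=1 (17%4)
i=6: r=4+8=12, c=1*2+0+8=10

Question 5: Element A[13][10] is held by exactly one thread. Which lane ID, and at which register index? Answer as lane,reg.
21,6

r:13=>grp=5,rB=1  c:10=>cB=1,tig=1,lo=0
L=5*4+1=21  i=1*4+1*2+0=6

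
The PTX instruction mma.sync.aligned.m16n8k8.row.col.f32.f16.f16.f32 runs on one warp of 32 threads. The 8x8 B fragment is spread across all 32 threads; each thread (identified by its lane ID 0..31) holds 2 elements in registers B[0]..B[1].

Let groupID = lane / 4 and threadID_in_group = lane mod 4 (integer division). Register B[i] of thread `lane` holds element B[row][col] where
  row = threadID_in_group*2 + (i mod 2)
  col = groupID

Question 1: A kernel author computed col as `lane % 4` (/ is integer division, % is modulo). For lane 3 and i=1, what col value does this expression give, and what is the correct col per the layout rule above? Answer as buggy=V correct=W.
`lane % 4`[3,1]=>3
lane 3: grp=0 (3/4), tig=3 (3%4)
i=1: r=3*2+1=7, c=grp=0
col: 3 vs 0

buggy=3 correct=0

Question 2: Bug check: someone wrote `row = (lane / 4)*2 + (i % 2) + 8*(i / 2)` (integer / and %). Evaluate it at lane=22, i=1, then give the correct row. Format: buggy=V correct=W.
buggy=11 correct=5

`(lane / 4)*2 + (i % 2) + 8*(i / 2)`[22,1]=>11
22: grp=5,tig=2
[1] (2*2+1,5) = (5,5)
row: 11 vs 5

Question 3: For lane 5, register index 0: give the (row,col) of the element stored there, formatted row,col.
5: G=1,T=1
[0] (1*2+0,1) = (2,1)

2,1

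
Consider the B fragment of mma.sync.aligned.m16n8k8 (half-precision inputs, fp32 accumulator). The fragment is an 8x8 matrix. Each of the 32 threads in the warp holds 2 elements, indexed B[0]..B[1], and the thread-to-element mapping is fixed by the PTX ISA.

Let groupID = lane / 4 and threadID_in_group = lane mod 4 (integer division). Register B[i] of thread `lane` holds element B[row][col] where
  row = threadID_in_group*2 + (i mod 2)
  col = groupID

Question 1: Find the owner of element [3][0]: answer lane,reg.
c=0⇒gr=0  r=3⇒th=1,odd=1
L=0*4+1=1  i=1=1

1,1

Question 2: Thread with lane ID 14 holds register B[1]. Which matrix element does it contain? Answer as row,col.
lane 14⇒14/4=3, 14 mod 4=2
i=1  r:2·2+1⇒5  c:3

5,3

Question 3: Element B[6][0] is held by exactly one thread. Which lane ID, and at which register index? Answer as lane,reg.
3,0

c: 0->gid=0  r: 6->tid=3,i&1=0
L=0*4+3=3  i=0=0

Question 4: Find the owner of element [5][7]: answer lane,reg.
30,1

c:7=>grp=7  r:5=>tig=2,lo=1
L=7*4+2=30  i=1=1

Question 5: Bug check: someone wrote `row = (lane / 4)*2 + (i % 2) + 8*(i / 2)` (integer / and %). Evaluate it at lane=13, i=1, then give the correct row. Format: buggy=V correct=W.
buggy=7 correct=3

`(lane / 4)*2 + (i % 2) + 8*(i / 2)`[13,1]⇒7
lane 13⇒13/4=3, 13 mod 4=1
i=1  r:2·1+1⇒3  c:3
row: 7 vs 3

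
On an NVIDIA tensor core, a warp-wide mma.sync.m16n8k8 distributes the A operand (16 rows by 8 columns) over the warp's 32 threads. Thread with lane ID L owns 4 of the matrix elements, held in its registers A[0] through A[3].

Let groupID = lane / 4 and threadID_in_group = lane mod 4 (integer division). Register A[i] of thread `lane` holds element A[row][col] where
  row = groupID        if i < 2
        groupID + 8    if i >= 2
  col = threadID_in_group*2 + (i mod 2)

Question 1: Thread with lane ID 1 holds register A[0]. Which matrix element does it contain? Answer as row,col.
1: g=0,t=1
[0] (0+0,1*2+0) = (0,2)

0,2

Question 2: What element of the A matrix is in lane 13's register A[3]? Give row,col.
11,3

13: gid=3,tid=1
[3] (3+8,1*2+1) = (11,3)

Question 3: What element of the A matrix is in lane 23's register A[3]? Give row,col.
13,7

23: gid=5,tid=3
[3] (5+8,3*2+1) = (13,7)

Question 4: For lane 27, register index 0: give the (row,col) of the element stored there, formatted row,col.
6,6

lane 27->27/4=6, 27 mod 4=3
i=0  r:6+0->6  c:2·3+0->6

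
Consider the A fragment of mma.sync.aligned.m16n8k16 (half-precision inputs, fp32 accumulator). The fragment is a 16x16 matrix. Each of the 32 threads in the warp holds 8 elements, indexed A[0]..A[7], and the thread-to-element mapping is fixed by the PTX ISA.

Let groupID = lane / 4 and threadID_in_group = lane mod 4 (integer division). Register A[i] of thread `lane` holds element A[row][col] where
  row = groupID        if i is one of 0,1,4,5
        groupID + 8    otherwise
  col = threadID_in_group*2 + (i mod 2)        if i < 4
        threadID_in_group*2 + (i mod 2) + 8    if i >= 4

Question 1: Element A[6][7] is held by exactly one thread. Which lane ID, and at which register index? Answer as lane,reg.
27,1

r=6->g=6,rb=0  c=7->cb=0,t=3,b0=1
L=6*4+3=27  i=0*4+0*2+1=1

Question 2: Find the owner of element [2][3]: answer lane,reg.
9,1

r=2→G=2,rhi=0  c=3→chi=0,T=1,p=1
L=2*4+1=9  i=0*4+0*2+1=1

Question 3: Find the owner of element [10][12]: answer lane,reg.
r=10->g=2,rb=1  c=12->cb=1,t=2,b0=0
L=2*4+2=10  i=1*4+1*2+0=6

10,6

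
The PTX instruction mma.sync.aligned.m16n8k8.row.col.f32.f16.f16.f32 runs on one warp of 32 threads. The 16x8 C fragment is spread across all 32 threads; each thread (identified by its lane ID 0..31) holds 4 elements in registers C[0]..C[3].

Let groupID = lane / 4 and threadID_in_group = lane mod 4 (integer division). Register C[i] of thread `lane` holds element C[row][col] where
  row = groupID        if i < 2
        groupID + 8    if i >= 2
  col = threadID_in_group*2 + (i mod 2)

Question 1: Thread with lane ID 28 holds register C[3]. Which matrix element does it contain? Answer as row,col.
L=28=>grp=28>>2=7, tig=28&3=0
[3]=>row 7+8=15  col 0·2+1=1

15,1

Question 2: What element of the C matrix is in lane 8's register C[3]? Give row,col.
8: grp=2,tig=0
[3] (2+8,0*2+1) = (10,1)

10,1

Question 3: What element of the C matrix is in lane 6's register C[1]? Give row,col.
L=6->g=6>>2=1, t=6&3=2
[1]->row 1+0=1  col 2·2+1=5

1,5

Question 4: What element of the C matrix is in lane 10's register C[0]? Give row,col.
2,4

L=10⇒gr=10>>2=2, th=10&3=2
[0]⇒row 2+0=2  col 2·2+0=4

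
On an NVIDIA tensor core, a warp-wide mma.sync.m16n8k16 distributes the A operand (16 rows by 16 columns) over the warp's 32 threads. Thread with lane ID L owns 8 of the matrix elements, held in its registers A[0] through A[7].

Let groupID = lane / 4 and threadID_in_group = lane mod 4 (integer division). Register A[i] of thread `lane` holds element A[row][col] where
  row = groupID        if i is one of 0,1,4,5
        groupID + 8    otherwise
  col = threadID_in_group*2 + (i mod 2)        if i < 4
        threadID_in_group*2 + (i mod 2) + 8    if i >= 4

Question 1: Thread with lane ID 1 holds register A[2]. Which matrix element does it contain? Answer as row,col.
8,2

1: grp=0,tig=1
[2] (0+8,1*2+0+0) = (8,2)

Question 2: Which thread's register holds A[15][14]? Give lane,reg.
31,6

r=15⇒gr=7,Rb=1  c=14⇒Cb=1,th=3,odd=0
L=7*4+3=31  i=1*4+1*2+0=6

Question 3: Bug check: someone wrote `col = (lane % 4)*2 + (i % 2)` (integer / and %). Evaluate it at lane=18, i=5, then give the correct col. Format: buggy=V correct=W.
buggy=5 correct=13

`(lane % 4)*2 + (i % 2)`[18,5]=>5
L=18=>grp=18>>2=4, tig=18&3=2
[5]=>row 4+0=4  col 2·2+1+8=13
col: 5 vs 13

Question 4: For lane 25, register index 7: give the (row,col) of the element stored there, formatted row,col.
lane 25->25/4=6, 25 mod 4=1
i=7  r:6+8->14  c:2·1+1+8->11

14,11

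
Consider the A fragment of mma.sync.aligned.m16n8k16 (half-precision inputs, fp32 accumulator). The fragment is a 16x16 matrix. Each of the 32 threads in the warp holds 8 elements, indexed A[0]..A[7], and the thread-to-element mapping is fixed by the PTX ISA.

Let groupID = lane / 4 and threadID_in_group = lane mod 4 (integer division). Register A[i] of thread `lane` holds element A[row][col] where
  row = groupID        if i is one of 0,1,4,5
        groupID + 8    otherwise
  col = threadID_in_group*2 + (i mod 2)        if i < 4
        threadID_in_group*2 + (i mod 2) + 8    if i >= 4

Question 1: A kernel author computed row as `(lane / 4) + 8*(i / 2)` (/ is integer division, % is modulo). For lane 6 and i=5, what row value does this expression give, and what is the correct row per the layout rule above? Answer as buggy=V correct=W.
`(lane / 4) + 8*(i / 2)`[6,5]=>17
L=6=>grp=6>>2=1, tig=6&3=2
[5]=>row 1+0=1  col 2·2+1+8=13
row: 17 vs 1

buggy=17 correct=1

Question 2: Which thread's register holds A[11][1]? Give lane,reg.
12,3

r=11→G=3,rhi=1  c=1→chi=0,T=0,p=1
L=3*4+0=12  i=0*4+1*2+1=3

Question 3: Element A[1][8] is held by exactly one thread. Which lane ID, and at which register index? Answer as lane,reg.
4,4

r=1⇒gr=1,Rb=0  c=8⇒Cb=1,th=0,odd=0
L=1*4+0=4  i=1*4+0*2+0=4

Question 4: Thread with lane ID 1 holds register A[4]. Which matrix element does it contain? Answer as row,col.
lane 1->1/4=0, 1 mod 4=1
i=4  r:0+0->0  c:2·1+0+8->10

0,10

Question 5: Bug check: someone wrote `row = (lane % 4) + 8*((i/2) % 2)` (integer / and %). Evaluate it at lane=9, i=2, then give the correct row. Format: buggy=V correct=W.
buggy=9 correct=10

`(lane % 4) + 8*((i/2) % 2)`[9,2]⇒9
9: gr=2,th=1
[2] (2+8,1*2+0+0) = (10,2)
row: 9 vs 10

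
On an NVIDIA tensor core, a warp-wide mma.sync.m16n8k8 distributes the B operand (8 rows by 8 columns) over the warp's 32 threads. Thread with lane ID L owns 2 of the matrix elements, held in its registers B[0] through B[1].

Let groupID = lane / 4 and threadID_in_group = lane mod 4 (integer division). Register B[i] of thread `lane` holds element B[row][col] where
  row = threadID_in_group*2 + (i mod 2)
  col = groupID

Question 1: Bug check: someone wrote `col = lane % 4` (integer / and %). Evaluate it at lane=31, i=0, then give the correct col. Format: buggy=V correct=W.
`lane % 4`[31,0]->3
L=31->gid=31>>2=7, tid=31&3=3
[0]->row 3·2+0=6  col gid=7
col: 3 vs 7

buggy=3 correct=7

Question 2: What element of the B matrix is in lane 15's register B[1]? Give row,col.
15: g=3,t=3
[1] (3*2+1,3) = (7,3)

7,3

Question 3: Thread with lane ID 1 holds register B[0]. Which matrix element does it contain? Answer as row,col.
2,0

lane 1->1/4=0, 1 mod 4=1
i=0  r:2·1+0->2  c:0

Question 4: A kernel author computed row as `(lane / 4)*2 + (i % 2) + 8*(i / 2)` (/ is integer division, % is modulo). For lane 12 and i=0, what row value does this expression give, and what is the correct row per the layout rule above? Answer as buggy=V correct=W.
buggy=6 correct=0

`(lane / 4)*2 + (i % 2) + 8*(i / 2)`[12,0]→6
lane 12→12/4=3, 12 mod 4=0
i=0  r:2·0+0→0  c:3
row: 6 vs 0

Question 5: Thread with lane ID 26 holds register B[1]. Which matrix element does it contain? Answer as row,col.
5,6

26: gr=6,th=2
[1] (2*2+1,6) = (5,6)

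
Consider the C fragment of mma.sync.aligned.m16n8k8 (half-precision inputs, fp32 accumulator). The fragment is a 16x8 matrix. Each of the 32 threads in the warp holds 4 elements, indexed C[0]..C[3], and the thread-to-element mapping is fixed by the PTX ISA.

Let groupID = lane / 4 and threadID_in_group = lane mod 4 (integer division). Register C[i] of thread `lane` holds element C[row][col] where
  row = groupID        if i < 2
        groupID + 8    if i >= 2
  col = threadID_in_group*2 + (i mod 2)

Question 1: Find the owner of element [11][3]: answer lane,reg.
13,3

r=11⇒gr=3,Rb=1  c=3⇒th=1,odd=1
L=3*4+1=13  i=1*2+1=3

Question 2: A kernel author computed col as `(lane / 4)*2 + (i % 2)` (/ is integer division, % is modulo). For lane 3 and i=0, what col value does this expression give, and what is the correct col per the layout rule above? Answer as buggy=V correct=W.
`(lane / 4)*2 + (i % 2)`[3,0]->0
L=3->g=3>>2=0, t=3&3=3
[0]->row 0+0=0  col 3·2+0=6
col: 0 vs 6

buggy=0 correct=6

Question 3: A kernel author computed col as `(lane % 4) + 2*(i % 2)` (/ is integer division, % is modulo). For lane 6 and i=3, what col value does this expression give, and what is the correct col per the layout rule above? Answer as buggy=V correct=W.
buggy=4 correct=5

`(lane % 4) + 2*(i % 2)`[6,3]->4
lane 6->6/4=1, 6 mod 4=2
i=3  r:1+8->9  c:2·2+1->5
col: 4 vs 5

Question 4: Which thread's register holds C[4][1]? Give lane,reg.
r=4->g=4,rb=0  c=1->t=0,b0=1
L=4*4+0=16  i=0*2+1=1

16,1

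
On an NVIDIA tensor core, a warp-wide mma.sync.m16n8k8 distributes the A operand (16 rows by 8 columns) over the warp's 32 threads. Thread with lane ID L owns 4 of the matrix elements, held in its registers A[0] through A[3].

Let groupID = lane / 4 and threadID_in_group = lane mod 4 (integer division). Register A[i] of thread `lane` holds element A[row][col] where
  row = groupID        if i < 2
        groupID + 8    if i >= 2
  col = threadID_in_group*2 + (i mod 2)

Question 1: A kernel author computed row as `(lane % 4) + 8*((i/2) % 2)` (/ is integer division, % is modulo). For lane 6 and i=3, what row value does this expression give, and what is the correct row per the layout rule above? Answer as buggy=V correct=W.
`(lane % 4) + 8*((i/2) % 2)`[6,3]⇒10
lane 6: gr=1 (6/4), th=2 (6%4)
i=3: r=1+8=9, c=2*2+1=5
row: 10 vs 9

buggy=10 correct=9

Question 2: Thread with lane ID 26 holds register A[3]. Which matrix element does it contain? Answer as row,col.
14,5

lane 26=>26/4=6, 26 mod 4=2
i=3  r:6+8=>14  c:2·2+1=>5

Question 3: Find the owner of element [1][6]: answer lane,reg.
7,0

r: 1->gid=1,r8=0  c: 6->tid=3,i&1=0
L=1*4+3=7  i=0*2+0=0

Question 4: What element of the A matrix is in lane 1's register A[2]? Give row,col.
8,2

lane 1->1/4=0, 1 mod 4=1
i=2  r:0+8->8  c:2·1+0->2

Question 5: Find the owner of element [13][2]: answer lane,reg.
21,2

r: 13->gid=5,r8=1  c: 2->tid=1,i&1=0
L=5*4+1=21  i=1*2+0=2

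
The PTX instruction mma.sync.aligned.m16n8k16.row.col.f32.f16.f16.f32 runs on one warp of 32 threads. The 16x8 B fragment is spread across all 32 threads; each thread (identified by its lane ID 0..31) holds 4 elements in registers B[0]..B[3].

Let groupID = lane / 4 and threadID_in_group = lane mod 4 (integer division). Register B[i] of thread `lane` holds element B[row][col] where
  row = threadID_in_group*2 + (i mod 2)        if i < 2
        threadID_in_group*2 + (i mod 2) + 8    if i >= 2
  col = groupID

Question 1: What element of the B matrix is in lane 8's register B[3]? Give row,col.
lane 8=>8/4=2, 8 mod 4=0
i=3  r:2·0+1+8=>9  c:2

9,2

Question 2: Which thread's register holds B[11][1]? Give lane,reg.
5,3

c=1->g=1  r=11->rb=1,t=1,b0=1
L=1*4+1=5  i=1*2+1=3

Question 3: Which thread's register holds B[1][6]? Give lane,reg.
c=6⇒gr=6  r=1⇒Rb=0,th=0,odd=1
L=6*4+0=24  i=0*2+1=1

24,1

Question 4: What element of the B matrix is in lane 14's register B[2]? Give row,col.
14: G=3,T=2
[2] (2*2+0+8,3) = (12,3)

12,3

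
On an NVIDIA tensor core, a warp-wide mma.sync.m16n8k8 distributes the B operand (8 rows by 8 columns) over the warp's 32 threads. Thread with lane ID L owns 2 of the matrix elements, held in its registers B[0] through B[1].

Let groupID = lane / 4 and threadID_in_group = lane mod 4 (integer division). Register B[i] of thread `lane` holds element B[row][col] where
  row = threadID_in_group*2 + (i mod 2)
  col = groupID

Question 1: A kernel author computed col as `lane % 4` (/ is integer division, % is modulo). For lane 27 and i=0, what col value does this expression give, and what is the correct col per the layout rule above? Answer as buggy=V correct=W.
`lane % 4`[27,0]→3
lane 27: G=6 (27/4), T=3 (27%4)
i=0: r=3*2+0=6, c=G=6
col: 3 vs 6

buggy=3 correct=6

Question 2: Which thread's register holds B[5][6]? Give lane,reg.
c: 6->gid=6  r: 5->tid=2,i&1=1
L=6*4+2=26  i=1=1

26,1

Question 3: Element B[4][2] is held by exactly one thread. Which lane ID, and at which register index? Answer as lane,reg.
c=2→G=2  r=4→T=2,p=0
L=2*4+2=10  i=0=0

10,0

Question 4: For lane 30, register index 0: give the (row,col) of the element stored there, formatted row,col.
30: gr=7,th=2
[0] (2*2+0,7) = (4,7)

4,7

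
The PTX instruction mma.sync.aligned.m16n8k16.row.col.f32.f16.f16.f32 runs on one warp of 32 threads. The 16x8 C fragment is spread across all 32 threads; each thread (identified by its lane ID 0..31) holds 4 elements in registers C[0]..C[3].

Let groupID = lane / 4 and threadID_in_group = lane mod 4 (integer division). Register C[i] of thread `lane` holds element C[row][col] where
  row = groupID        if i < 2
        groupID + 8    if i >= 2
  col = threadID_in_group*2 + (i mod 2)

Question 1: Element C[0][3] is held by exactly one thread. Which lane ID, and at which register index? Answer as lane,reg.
r: 0->gid=0,r8=0  c: 3->tid=1,i&1=1
L=0*4+1=1  i=0*2+1=1

1,1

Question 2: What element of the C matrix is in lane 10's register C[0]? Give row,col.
2,4

L=10→G=10>>2=2, T=10&3=2
[0]→row 2+0=2  col 2·2+0=4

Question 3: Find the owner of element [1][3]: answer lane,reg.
r: 1->gid=1,r8=0  c: 3->tid=1,i&1=1
L=1*4+1=5  i=0*2+1=1

5,1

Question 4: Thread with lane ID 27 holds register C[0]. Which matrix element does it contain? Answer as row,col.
L=27->g=27>>2=6, t=27&3=3
[0]->row 6+0=6  col 3·2+0=6

6,6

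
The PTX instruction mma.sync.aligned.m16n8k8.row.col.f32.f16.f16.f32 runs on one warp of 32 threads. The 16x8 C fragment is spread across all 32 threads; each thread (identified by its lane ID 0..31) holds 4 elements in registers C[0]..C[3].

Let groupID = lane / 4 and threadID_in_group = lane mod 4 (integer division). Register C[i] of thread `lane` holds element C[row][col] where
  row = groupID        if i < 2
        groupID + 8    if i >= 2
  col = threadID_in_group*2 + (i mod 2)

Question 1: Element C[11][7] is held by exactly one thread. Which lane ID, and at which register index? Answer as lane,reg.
r:11=>grp=3,rB=1  c:7=>tig=3,lo=1
L=3*4+3=15  i=1*2+1=3

15,3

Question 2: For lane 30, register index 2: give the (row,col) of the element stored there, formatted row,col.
15,4

lane 30: gid=7 (30/4), tid=2 (30%4)
i=2: r=7+8=15, c=2*2+0=4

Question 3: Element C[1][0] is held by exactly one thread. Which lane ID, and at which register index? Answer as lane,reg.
4,0

r=1→G=1,rhi=0  c=0→T=0,p=0
L=1*4+0=4  i=0*2+0=0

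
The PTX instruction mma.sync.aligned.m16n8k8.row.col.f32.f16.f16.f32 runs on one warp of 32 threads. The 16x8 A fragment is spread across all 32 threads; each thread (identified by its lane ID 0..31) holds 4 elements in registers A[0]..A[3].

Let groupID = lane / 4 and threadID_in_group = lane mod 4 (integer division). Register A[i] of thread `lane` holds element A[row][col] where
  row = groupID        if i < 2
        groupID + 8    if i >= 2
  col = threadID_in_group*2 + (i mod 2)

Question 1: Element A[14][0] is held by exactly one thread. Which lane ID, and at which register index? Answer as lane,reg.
24,2

r=14→G=6,rhi=1  c=0→T=0,p=0
L=6*4+0=24  i=1*2+0=2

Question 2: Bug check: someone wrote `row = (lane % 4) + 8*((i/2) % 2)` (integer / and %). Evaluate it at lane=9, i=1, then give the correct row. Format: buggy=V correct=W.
`(lane % 4) + 8*((i/2) % 2)`[9,1]->1
lane 9->9/4=2, 9 mod 4=1
i=1  r:2+0->2  c:2·1+1->3
row: 1 vs 2

buggy=1 correct=2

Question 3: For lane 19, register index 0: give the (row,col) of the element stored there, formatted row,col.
lane 19: gid=4 (19/4), tid=3 (19%4)
i=0: r=4+0=4, c=3*2+0=6

4,6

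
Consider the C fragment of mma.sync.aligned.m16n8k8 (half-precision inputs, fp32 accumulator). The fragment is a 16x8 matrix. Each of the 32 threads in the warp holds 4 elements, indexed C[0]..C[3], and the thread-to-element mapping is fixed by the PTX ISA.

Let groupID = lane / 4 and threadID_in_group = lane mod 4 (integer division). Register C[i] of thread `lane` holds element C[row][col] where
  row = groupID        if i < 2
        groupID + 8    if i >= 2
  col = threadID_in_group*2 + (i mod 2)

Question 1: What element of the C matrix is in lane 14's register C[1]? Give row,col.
lane 14: G=3 (14/4), T=2 (14%4)
i=1: r=3+0=3, c=2*2+1=5

3,5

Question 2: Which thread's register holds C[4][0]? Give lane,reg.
16,0

r=4->g=4,rb=0  c=0->t=0,b0=0
L=4*4+0=16  i=0*2+0=0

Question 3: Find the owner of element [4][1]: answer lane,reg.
r=4->g=4,rb=0  c=1->t=0,b0=1
L=4*4+0=16  i=0*2+1=1

16,1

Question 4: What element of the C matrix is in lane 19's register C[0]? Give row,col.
lane 19=>19/4=4, 19 mod 4=3
i=0  r:4+0=>4  c:2·3+0=>6

4,6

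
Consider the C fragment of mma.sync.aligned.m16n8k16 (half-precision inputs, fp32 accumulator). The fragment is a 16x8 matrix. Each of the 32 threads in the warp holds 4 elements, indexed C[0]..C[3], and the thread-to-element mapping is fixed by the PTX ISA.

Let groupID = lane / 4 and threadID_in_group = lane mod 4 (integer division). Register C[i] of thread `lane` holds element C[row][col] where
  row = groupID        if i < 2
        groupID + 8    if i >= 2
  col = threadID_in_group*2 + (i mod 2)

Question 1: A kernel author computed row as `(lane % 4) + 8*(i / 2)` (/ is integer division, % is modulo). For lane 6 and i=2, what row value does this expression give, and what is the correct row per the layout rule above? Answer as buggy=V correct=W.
buggy=10 correct=9

`(lane % 4) + 8*(i / 2)`[6,2]->10
6: gid=1,tid=2
[2] (1+8,2*2+0) = (9,4)
row: 10 vs 9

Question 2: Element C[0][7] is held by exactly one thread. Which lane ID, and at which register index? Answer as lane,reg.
r:0=>grp=0,rB=0  c:7=>tig=3,lo=1
L=0*4+3=3  i=0*2+1=1

3,1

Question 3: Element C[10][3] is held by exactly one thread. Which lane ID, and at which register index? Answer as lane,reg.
r=10⇒gr=2,Rb=1  c=3⇒th=1,odd=1
L=2*4+1=9  i=1*2+1=3

9,3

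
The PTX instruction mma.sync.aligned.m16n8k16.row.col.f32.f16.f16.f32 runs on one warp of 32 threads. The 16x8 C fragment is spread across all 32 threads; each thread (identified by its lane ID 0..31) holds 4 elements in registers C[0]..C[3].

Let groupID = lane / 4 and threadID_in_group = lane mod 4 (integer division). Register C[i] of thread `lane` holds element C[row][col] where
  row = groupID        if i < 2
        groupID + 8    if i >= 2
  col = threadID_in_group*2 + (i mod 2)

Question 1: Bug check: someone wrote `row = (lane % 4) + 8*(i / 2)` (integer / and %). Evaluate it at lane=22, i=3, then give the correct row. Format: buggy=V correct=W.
buggy=10 correct=13

`(lane % 4) + 8*(i / 2)`[22,3]=>10
lane 22=>22/4=5, 22 mod 4=2
i=3  r:5+8=>13  c:2·2+1=>5
row: 10 vs 13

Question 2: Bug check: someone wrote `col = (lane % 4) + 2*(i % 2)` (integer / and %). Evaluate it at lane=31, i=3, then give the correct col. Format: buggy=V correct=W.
`(lane % 4) + 2*(i % 2)`[31,3]⇒5
31: gr=7,th=3
[3] (7+8,3*2+1) = (15,7)
col: 5 vs 7

buggy=5 correct=7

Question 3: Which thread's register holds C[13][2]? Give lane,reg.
r: 13->gid=5,r8=1  c: 2->tid=1,i&1=0
L=5*4+1=21  i=1*2+0=2

21,2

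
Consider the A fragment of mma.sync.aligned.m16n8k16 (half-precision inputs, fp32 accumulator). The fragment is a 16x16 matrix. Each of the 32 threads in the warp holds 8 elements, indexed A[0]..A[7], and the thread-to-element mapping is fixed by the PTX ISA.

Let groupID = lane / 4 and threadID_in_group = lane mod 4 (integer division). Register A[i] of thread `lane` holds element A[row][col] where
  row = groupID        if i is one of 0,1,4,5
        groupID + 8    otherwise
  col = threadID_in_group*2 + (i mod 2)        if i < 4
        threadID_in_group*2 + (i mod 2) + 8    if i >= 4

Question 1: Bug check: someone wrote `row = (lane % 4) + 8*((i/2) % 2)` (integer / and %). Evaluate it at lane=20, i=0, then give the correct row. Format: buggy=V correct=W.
buggy=0 correct=5

`(lane % 4) + 8*((i/2) % 2)`[20,0]->0
20: gid=5,tid=0
[0] (5+0,0*2+0+0) = (5,0)
row: 0 vs 5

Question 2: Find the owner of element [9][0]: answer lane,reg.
4,2

r: 9->gid=1,r8=1  c: 0->c8=0,tid=0,i&1=0
L=1*4+0=4  i=0*4+1*2+0=2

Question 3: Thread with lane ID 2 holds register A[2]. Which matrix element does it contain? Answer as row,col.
L=2->gid=2>>2=0, tid=2&3=2
[2]->row 0+8=8  col 2·2+0+0=4

8,4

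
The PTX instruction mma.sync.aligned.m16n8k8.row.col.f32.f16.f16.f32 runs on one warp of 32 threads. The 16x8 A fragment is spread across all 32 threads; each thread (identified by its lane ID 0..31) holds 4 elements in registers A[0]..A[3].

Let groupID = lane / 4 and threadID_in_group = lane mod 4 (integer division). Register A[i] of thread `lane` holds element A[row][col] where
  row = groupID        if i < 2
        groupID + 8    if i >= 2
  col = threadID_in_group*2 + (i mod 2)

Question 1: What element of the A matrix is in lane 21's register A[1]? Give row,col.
21: gid=5,tid=1
[1] (5+0,1*2+1) = (5,3)

5,3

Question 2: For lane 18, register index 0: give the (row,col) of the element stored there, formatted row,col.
18: gid=4,tid=2
[0] (4+0,2*2+0) = (4,4)

4,4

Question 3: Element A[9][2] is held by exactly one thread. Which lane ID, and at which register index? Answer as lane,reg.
5,2

r: 9->gid=1,r8=1  c: 2->tid=1,i&1=0
L=1*4+1=5  i=1*2+0=2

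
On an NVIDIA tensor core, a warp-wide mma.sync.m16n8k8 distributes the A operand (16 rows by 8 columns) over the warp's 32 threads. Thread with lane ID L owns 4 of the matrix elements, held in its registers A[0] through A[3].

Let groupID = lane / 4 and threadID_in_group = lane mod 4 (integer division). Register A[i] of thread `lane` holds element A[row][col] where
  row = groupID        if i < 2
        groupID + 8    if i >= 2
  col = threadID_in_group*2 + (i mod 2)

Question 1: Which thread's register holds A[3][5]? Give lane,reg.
r=3→G=3,rhi=0  c=5→T=2,p=1
L=3*4+2=14  i=0*2+1=1

14,1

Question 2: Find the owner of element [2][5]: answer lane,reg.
10,1

r=2->g=2,rb=0  c=5->t=2,b0=1
L=2*4+2=10  i=0*2+1=1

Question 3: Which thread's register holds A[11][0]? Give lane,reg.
12,2

r:11=>grp=3,rB=1  c:0=>tig=0,lo=0
L=3*4+0=12  i=1*2+0=2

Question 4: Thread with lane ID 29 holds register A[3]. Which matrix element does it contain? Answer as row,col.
lane 29->29/4=7, 29 mod 4=1
i=3  r:7+8->15  c:2·1+1->3

15,3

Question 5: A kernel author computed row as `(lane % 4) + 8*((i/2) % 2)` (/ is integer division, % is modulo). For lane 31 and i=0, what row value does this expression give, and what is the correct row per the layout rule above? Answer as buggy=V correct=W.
buggy=3 correct=7

`(lane % 4) + 8*((i/2) % 2)`[31,0]→3
31: G=7,T=3
[0] (7+0,3*2+0) = (7,6)
row: 3 vs 7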